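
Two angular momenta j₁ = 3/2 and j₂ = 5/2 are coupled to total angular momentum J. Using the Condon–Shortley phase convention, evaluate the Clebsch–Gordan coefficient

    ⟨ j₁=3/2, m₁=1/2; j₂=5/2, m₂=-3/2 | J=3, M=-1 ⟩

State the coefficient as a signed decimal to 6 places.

j₁+j₂−J=1  J+j₁−j₂=2  J−j₁+j₂=4  j₁+j₂+J+1=8
(j₁±m₁, j₂±m₂, J±M) = (2,1,1,4,2,4)
P² = 96/5
sum k=0..1:
  [0] +1/6 = 1/6
  [1] −1/48 = -1/48
S = 7/48
C² = P²·S² = 49/120 ; C = +0.639010

+√(49/120) = +0.639010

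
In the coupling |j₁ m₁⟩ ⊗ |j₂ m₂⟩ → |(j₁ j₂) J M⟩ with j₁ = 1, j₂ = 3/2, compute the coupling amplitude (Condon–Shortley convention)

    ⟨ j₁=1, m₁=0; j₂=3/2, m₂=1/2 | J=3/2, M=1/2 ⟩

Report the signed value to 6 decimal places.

j₁+j₂−J=1  J+j₁−j₂=1  J−j₁+j₂=2  j₁+j₂+J+1=5
(j₁±m₁, j₂±m₂, J±M) = (1,1,2,1,2,1)
P² = 4/15
sum k=0..1:
  [0] +1/2 = 1/2
  [1] −1/1 = -1
S = -1/2
C² = P²·S² = 1/15 ; C = -0.258199

-0.258199  (= −√(1/15))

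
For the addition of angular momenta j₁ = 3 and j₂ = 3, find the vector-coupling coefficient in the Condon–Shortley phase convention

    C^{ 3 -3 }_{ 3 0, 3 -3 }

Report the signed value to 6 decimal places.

√[7·3!3!3!/10! · 3!3!0!6!0!6!] = √(7776)
  +(−1)^0/∏(0,3,3,0,0,3)! = 1/216  (running 1/216)
⟨..|..⟩ = √(7776)·(1/216) = +0.408248

+0.408248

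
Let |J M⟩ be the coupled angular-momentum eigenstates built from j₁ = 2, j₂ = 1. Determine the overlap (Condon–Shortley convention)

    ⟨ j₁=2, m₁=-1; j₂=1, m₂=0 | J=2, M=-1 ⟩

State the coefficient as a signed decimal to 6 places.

triangle: 1!·3!·1!/6! = 6/720
(j±m)!: 1!·3!·1!·1!·1!·3! = 36
prefactor² = (2J+1)·Δ·N² = 3/2
  k=0: +1/(0!·1!·3!·1!·0!·0!) = 1/6
  k=1: −1/(1!·0!·2!·0!·1!·1!) = -1/2
Σ = -1/3  ⇒  CG² = 3/2·(-1/3)² = 1/6
CG = −√(1/6) = -0.408248

-0.408248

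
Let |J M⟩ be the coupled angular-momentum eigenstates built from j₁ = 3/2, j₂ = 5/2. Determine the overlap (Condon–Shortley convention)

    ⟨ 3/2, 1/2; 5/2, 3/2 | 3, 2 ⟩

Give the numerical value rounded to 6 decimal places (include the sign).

triangle: 1!·2!·4!/8! = 48/40320
(j±m)!: 2!·1!·4!·1!·5!·1! = 5760
prefactor² = (2J+1)·Δ·N² = 48
  k=0: +1/(0!·1!·1!·4!·1!·0!) = 1/24
  k=1: −1/(1!·0!·0!·3!·2!·1!) = -1/12
Σ = -1/24  ⇒  CG² = 48·(-1/24)² = 1/12
CG = −√(1/12) = -0.288675

−√(1/12) ≈ -0.288675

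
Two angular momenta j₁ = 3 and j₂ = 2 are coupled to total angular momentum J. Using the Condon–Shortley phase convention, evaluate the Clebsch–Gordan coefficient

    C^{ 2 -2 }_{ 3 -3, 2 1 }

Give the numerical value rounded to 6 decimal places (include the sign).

−√(5/14) = -0.597614

√[5·3!3!1!/8! · 0!6!3!1!0!4!] = √(3240/7)
  +(−1)^3/∏(3,0,3,0,0,1)! = -1/36  (running -1/36)
⟨..|..⟩ = √(3240/7)·(-1/36) = -0.597614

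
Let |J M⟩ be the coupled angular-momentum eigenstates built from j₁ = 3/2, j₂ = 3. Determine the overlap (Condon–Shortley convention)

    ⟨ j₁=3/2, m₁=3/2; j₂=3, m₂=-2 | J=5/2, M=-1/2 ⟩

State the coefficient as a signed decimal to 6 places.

√[6·2!1!4!/8! · 3!0!1!5!2!3!] = √(432/7)
  +(−1)^0/∏(0,2,0,1,1,3)! = 1/12  (running 1/12)
⟨..|..⟩ = √(432/7)·(1/12) = +0.654654

+√(3/7) = +0.654654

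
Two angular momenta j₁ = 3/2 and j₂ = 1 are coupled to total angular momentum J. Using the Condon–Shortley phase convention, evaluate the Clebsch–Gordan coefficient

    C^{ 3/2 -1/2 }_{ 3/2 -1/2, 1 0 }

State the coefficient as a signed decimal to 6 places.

triangle: 1!×2!×1!/5! = 2/120
(j±m)!: 1!×2!×1!×1!×1!×2! = 4
prefactor² = (2J+1)×Δ×N² = 4/15
  k=0: +1/(0!×1!×2!×1!×0!×0!) = 1/2
  k=1: −1/(1!×0!×1!×0!×1!×1!) = -1
Σ = -1/2  ⇒  CG² = 4/15×(-1/2)² = 1/15
CG = −√(1/15) = -0.258199

-0.258199  (= −√(1/15))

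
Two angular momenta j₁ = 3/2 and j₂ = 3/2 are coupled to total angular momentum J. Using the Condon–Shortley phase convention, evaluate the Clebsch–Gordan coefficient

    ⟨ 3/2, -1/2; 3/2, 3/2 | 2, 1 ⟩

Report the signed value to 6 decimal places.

−√(1/2) = -0.707107

triangle: 1!·2!·2!/6! = 4/720
(j±m)!: 1!·2!·3!·0!·3!·1! = 72
prefactor² = (2J+1)·Δ·N² = 2
  k=1: −1/(1!·0!·1!·2!·1!·0!) = -1/2
Σ = -1/2  ⇒  CG² = 2·(-1/2)² = 1/2
CG = −√(1/2) = -0.707107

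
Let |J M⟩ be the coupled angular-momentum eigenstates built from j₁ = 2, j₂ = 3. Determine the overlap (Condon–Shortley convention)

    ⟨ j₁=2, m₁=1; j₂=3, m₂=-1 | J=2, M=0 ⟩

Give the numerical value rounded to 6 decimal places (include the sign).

-0.377964

√[5·3!1!3!/8! · 3!1!2!4!2!2!] = √(36/7)
  +(−1)^0/∏(0,3,1,2,0,1)! = 1/12  (running 1/12)
  +(−1)^1/∏(1,2,0,1,1,2)! = -1/4  (running -1/6)
⟨..|..⟩ = √(36/7)·(-1/6) = -0.377964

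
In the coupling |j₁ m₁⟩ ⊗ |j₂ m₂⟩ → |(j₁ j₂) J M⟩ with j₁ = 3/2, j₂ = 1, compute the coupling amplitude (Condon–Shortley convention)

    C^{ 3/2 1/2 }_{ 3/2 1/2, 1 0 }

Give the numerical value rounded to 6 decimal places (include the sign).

+√(1/15) = +0.258199

triangle: 1!*2!*1!/5! = 2/120
(j±m)!: 2!*1!*1!*1!*2!*1! = 4
prefactor² = (2J+1)*Δ*N² = 4/15
  k=0: +1/(0!*1!*1!*1!*1!*0!) = 1
  k=1: −1/(1!*0!*0!*0!*2!*1!) = -1/2
Σ = 1/2  ⇒  CG² = 4/15*1/2² = 1/15
CG = +√(1/15) = +0.258199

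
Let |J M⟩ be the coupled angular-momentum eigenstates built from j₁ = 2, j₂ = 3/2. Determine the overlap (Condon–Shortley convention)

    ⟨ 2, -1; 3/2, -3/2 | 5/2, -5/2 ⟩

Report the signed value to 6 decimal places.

+√(3/7) = +0.654654

j₁+j₂−J=1  J+j₁−j₂=3  J−j₁+j₂=2  j₁+j₂+J+1=7
(j₁±m₁, j₂±m₂, J±M) = (1,3,0,3,0,5)
P² = 432/7
sum k=0..0:
  [0] +1/12 = 1/12
S = 1/12
C² = P²·S² = 3/7 ; C = +0.654654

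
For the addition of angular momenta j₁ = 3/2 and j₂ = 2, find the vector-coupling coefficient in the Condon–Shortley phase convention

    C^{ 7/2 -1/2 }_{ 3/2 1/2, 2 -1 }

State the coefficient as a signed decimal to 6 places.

+0.585540

triangle: 0!*3!*4!/8! = 144/40320
(j±m)!: 2!*1!*1!*3!*3!*4! = 1728
prefactor² = (2J+1)*Δ*N² = 1728/35
  k=0: +1/(0!*0!*1!*1!*2!*3!) = 1/12
Σ = 1/12  ⇒  CG² = 1728/35*1/12² = 12/35
CG = +√(12/35) = +0.585540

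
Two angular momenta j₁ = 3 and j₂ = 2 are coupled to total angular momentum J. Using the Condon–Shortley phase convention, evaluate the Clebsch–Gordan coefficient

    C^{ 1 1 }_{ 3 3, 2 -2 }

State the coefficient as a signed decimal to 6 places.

+√(3/7) ≈ +0.654654

triangle: 4!×2!×0!/7! = 48/5040
(j±m)!: 6!×0!×0!×4!×2!×0! = 34560
prefactor² = (2J+1)×Δ×N² = 6912/7
  k=0: +1/(0!×4!×0!×0!×2!×0!) = 1/48
Σ = 1/48  ⇒  CG² = 6912/7×1/48² = 3/7
CG = +√(3/7) = +0.654654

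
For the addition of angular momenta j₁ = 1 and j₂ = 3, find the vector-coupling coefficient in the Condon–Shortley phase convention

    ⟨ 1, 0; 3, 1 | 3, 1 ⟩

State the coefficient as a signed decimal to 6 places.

triangle: 1!*1!*5!/8! = 120/40320
(j±m)!: 1!*1!*4!*2!*4!*2! = 2304
prefactor² = (2J+1)*Δ*N² = 48
  k=0: +1/(0!*1!*1!*4!*0!*1!) = 1/24
  k=1: −1/(1!*0!*0!*3!*1!*2!) = -1/12
Σ = -1/24  ⇒  CG² = 48*(-1/24)² = 1/12
CG = −√(1/12) = -0.288675

-0.288675  (= −√(1/12))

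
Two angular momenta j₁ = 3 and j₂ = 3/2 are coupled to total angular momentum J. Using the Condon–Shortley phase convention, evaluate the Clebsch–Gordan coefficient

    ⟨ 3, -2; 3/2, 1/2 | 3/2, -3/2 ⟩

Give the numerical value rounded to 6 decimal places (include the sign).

√[4·3!3!0!/7! · 1!5!2!1!0!3!] = √(288/7)
  +(−1)^2/∏(2,1,3,0,0,0)! = 1/12  (running 1/12)
⟨..|..⟩ = √(288/7)·(1/12) = +0.534522

+0.534522  (= +√(2/7))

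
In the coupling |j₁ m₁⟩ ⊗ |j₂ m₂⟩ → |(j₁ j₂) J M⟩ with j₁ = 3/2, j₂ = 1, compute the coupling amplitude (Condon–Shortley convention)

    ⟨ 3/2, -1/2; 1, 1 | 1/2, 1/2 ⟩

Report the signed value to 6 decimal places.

+0.408248

triangle: 2!*1!*0!/4! = 2/24
(j±m)!: 1!*2!*2!*0!*1!*0! = 4
prefactor² = (2J+1)*Δ*N² = 2/3
  k=2: +1/(2!*0!*0!*0!*1!*0!) = 1/2
Σ = 1/2  ⇒  CG² = 2/3*1/2² = 1/6
CG = +√(1/6) = +0.408248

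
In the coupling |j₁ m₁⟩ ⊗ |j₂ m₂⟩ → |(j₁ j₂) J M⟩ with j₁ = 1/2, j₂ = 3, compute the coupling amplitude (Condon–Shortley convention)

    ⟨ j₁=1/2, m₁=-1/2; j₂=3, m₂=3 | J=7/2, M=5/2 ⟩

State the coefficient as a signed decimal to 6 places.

+√(1/7) = +0.377964

√[8·0!1!6!/8! · 0!1!6!0!6!1!] = √(518400/7)
  +(−1)^0/∏(0,0,1,6,0,0)! = 1/720  (running 1/720)
⟨..|..⟩ = √(518400/7)·(1/720) = +0.377964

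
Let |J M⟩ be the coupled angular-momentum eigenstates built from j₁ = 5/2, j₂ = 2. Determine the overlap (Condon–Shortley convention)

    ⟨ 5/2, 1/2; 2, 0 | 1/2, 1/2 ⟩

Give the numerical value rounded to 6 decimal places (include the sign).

+√(1/5) = +0.447214

√[2·4!1!0!/6! · 3!2!2!2!1!0!] = √(16/5)
  +(−1)^2/∏(2,2,0,0,1,0)! = 1/4  (running 1/4)
⟨..|..⟩ = √(16/5)·(1/4) = +0.447214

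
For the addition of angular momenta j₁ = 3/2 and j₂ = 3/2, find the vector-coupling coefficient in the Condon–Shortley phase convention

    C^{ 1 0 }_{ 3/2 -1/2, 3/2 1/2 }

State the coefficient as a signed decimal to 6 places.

-0.223607

triangle: 2!·1!·1!/5! = 2/120
(j±m)!: 1!·2!·2!·1!·1!·1! = 4
prefactor² = (2J+1)·Δ·N² = 1/5
  k=1: −1/(1!·1!·1!·1!·0!·0!) = -1
  k=2: +1/(2!·0!·0!·0!·1!·1!) = 1/2
Σ = -1/2  ⇒  CG² = 1/5·(-1/2)² = 1/20
CG = −√(1/20) = -0.223607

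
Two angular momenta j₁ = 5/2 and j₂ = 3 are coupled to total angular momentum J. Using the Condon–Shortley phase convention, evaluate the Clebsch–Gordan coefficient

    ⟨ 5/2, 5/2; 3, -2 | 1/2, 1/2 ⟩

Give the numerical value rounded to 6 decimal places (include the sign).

+√(1/21) = +0.218218

triangle: 5!·0!·1!/7! = 120/5040
(j±m)!: 5!·0!·1!·5!·1!·0! = 14400
prefactor² = (2J+1)·Δ·N² = 4800/7
  k=0: +1/(0!·5!·0!·1!·0!·0!) = 1/120
Σ = 1/120  ⇒  CG² = 4800/7·1/120² = 1/21
CG = +√(1/21) = +0.218218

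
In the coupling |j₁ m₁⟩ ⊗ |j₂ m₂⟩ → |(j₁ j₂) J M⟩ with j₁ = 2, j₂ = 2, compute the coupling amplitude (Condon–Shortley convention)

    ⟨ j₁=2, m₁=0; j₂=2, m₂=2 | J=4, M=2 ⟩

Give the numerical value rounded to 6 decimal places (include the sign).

triangle: 0!·4!·4!/9! = 576/362880
(j±m)!: 2!·2!·4!·0!·6!·2! = 138240
prefactor² = (2J+1)·Δ·N² = 13824/7
  k=0: +1/(0!·0!·2!·4!·2!·0!) = 1/96
Σ = 1/96  ⇒  CG² = 13824/7·1/96² = 3/14
CG = +√(3/14) = +0.462910

+√(3/14) ≈ +0.462910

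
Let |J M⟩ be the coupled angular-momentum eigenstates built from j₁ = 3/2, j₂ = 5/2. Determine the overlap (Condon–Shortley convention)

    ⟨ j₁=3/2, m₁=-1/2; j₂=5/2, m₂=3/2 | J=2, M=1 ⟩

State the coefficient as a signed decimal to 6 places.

j₁+j₂−J=2  J+j₁−j₂=1  J−j₁+j₂=3  j₁+j₂+J+1=7
(j₁±m₁, j₂±m₂, J±M) = (1,2,4,1,3,1)
P² = 24/7
sum k=1..2:
  [1] −1/6 = -1/6
  [2] +1/4 = 1/4
S = 1/12
C² = P²·S² = 1/42 ; C = +0.154303

+0.154303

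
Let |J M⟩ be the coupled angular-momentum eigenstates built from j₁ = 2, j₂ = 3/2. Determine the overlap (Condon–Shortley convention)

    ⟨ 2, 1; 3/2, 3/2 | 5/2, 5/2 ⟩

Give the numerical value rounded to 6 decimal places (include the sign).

−√(3/7) ≈ -0.654654

j₁+j₂−J=1  J+j₁−j₂=3  J−j₁+j₂=2  j₁+j₂+J+1=7
(j₁±m₁, j₂±m₂, J±M) = (3,1,3,0,5,0)
P² = 432/7
sum k=1..1:
  [1] −1/12 = -1/12
S = -1/12
C² = P²·S² = 3/7 ; C = -0.654654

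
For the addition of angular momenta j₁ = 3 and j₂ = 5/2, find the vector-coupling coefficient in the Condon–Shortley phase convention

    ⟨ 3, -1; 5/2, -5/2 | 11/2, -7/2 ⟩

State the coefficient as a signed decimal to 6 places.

+0.522233  (= +√(3/11))

√[12·0!6!5!/12! · 2!4!0!5!2!9!] = √(99532800/11)
  +(−1)^0/∏(0,0,4,0,2,5)! = 1/5760  (running 1/5760)
⟨..|..⟩ = √(99532800/11)·(1/5760) = +0.522233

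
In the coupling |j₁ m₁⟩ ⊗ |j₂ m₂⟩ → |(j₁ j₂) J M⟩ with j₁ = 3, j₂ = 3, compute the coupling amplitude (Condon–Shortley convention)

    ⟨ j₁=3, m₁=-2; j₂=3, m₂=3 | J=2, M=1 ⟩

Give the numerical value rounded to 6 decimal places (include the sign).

triangle: 4!×2!×2!/9! = 96/362880
(j±m)!: 1!×5!×6!×0!×3!×1! = 518400
prefactor² = (2J+1)×Δ×N² = 4800/7
  k=4: +1/(4!×0!×1!×2!×1!×0!) = 1/48
Σ = 1/48  ⇒  CG² = 4800/7×1/48² = 25/84
CG = +√(25/84) = +0.545545

+√(25/84) ≈ +0.545545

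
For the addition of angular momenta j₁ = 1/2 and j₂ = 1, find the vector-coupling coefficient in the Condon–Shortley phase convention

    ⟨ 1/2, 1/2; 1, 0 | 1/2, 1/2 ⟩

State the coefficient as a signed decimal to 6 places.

+0.577350  (= +√(1/3))

j₁+j₂−J=1  J+j₁−j₂=0  J−j₁+j₂=1  j₁+j₂+J+1=3
(j₁±m₁, j₂±m₂, J±M) = (1,0,1,1,1,0)
P² = 1/3
sum k=0..0:
  [0] +1/1 = 1
S = 1
C² = P²·S² = 1/3 ; C = +0.577350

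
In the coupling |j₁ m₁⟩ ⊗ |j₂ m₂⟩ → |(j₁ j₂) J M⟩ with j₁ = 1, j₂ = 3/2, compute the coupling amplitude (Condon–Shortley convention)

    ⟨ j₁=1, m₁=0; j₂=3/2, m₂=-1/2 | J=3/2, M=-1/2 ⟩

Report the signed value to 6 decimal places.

+0.258199

√[4·1!1!2!/5! · 1!1!1!2!1!2!] = √(4/15)
  +(−1)^0/∏(0,1,1,1,0,1)! = 1  (running 1)
  +(−1)^1/∏(1,0,0,0,1,2)! = -1/2  (running 1/2)
⟨..|..⟩ = √(4/15)·(1/2) = +0.258199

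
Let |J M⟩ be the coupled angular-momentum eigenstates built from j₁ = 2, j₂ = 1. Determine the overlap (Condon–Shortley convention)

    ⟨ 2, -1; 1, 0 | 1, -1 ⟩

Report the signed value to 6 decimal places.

-0.547723

√[3·2!2!0!/5! · 1!3!1!1!0!2!] = √(6/5)
  +(−1)^1/∏(1,1,2,0,0,0)! = -1/2  (running -1/2)
⟨..|..⟩ = √(6/5)·(-1/2) = -0.547723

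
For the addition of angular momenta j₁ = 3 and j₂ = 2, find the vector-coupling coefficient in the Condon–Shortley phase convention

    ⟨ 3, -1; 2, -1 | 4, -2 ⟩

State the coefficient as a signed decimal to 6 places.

+0.188982

j₁+j₂−J=1  J+j₁−j₂=5  J−j₁+j₂=3  j₁+j₂+J+1=10
(j₁±m₁, j₂±m₂, J±M) = (2,4,1,3,2,6)
P² = 5184/7
sum k=0..1:
  [0] +1/48 = 1/48
  [1] −1/72 = -1/72
S = 1/144
C² = P²·S² = 1/28 ; C = +0.188982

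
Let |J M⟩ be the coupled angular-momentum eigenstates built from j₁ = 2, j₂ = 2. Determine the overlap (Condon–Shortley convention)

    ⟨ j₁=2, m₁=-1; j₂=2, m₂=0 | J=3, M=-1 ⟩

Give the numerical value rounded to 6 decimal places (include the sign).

√[7·1!3!3!/8! · 1!3!2!2!2!4!] = √(36/5)
  +(−1)^0/∏(0,1,3,2,0,1)! = 1/12  (running 1/12)
  +(−1)^1/∏(1,0,2,1,1,2)! = -1/4  (running -1/6)
⟨..|..⟩ = √(36/5)·(-1/6) = -0.447214

-0.447214  (= −√(1/5))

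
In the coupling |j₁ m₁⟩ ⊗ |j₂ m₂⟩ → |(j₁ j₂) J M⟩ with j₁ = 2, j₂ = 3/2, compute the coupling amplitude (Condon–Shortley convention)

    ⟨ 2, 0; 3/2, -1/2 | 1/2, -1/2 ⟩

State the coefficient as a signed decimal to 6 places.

√[2·3!1!0!/5! · 2!2!1!2!0!1!] = √(4/5)
  +(−1)^1/∏(1,2,1,0,0,0)! = -1/2  (running -1/2)
⟨..|..⟩ = √(4/5)·(-1/2) = -0.447214

−√(1/5) ≈ -0.447214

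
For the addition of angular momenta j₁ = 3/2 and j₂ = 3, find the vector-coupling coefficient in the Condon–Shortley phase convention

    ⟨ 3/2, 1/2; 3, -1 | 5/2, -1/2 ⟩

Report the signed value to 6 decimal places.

-0.119523  (= −√(1/70))

j₁+j₂−J=2  J+j₁−j₂=1  J−j₁+j₂=4  j₁+j₂+J+1=8
(j₁±m₁, j₂±m₂, J±M) = (2,1,2,4,2,3)
P² = 288/35
sum k=0..1:
  [0] +1/8 = 1/8
  [1] −1/6 = -1/6
S = -1/24
C² = P²·S² = 1/70 ; C = -0.119523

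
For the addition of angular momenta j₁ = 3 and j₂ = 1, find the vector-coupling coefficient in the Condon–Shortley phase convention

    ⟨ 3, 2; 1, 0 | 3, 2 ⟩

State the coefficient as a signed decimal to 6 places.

triangle: 1!×5!×1!/8! = 120/40320
(j±m)!: 5!×1!×1!×1!×5!×1! = 14400
prefactor² = (2J+1)×Δ×N² = 300
  k=0: +1/(0!×1!×1!×1!×4!×0!) = 1/24
  k=1: −1/(1!×0!×0!×0!×5!×1!) = -1/120
Σ = 1/30  ⇒  CG² = 300×1/30² = 1/3
CG = +√(1/3) = +0.577350

+0.577350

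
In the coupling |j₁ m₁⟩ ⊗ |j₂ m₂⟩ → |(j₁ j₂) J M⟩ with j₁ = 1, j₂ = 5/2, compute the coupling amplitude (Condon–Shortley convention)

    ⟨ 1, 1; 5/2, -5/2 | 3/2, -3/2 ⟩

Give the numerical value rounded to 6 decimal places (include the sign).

+√(2/3) ≈ +0.816497

√[4·2!0!3!/6! · 2!0!0!5!0!3!] = √(96)
  +(−1)^0/∏(0,2,0,0,0,3)! = 1/12  (running 1/12)
⟨..|..⟩ = √(96)·(1/12) = +0.816497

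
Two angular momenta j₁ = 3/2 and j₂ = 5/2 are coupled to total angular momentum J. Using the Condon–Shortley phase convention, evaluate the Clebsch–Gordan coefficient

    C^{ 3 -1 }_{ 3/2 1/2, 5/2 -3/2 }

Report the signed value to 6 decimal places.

j₁+j₂−J=1  J+j₁−j₂=2  J−j₁+j₂=4  j₁+j₂+J+1=8
(j₁±m₁, j₂±m₂, J±M) = (2,1,1,4,2,4)
P² = 96/5
sum k=0..1:
  [0] +1/6 = 1/6
  [1] −1/48 = -1/48
S = 7/48
C² = P²·S² = 49/120 ; C = +0.639010

+√(49/120) = +0.639010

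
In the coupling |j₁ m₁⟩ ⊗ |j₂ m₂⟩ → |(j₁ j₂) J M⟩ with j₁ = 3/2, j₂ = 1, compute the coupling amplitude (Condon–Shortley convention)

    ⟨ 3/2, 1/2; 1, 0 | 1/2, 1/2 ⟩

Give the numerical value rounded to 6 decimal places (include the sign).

√[2·2!1!0!/4! · 2!1!1!1!1!0!] = √(1/3)
  +(−1)^1/∏(1,1,0,0,1,0)! = -1  (running -1)
⟨..|..⟩ = √(1/3)·(-1) = -0.577350

−√(1/3) ≈ -0.577350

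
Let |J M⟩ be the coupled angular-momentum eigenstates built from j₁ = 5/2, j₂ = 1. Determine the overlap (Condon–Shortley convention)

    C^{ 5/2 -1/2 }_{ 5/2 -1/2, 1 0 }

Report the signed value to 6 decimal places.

j₁+j₂−J=1  J+j₁−j₂=4  J−j₁+j₂=1  j₁+j₂+J+1=7
(j₁±m₁, j₂±m₂, J±M) = (2,3,1,1,2,3)
P² = 144/35
sum k=0..1:
  [0] +1/6 = 1/6
  [1] −1/4 = -1/4
S = -1/12
C² = P²·S² = 1/35 ; C = -0.169031

-0.169031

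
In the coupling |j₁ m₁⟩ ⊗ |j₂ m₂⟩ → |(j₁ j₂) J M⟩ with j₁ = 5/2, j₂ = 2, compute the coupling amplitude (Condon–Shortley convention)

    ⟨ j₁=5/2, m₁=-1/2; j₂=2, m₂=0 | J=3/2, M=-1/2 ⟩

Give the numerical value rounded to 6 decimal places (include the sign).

triangle: 3!*2!*1!/7! = 12/5040
(j±m)!: 2!*3!*2!*2!*1!*2! = 96
prefactor² = (2J+1)*Δ*N² = 32/35
  k=1: −1/(1!*2!*2!*1!*0!*0!) = -1/4
  k=2: +1/(2!*1!*1!*0!*1!*1!) = 1/2
Σ = 1/4  ⇒  CG² = 32/35*1/4² = 2/35
CG = +√(2/35) = +0.239046

+√(2/35) = +0.239046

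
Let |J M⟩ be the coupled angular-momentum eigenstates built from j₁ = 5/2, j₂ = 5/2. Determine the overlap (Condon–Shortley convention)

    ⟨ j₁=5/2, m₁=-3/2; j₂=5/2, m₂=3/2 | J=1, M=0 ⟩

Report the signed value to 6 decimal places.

√[3·4!1!1!/7! · 1!4!4!1!1!1!] = √(288/35)
  +(−1)^3/∏(3,1,1,1,0,0)! = -1/6  (running -1/6)
  +(−1)^4/∏(4,0,0,0,1,1)! = 1/24  (running -1/8)
⟨..|..⟩ = √(288/35)·(-1/8) = -0.358569

−√(9/70) = -0.358569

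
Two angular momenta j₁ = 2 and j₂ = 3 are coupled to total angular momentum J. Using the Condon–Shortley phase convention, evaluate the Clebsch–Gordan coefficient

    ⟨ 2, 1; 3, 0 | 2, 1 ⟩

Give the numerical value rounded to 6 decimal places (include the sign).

j₁+j₂−J=3  J+j₁−j₂=1  J−j₁+j₂=3  j₁+j₂+J+1=8
(j₁±m₁, j₂±m₂, J±M) = (3,1,3,3,3,1)
P² = 81/14
sum k=0..1:
  [0] +1/36 = 1/36
  [1] −1/4 = -1/4
S = -2/9
C² = P²·S² = 2/7 ; C = -0.534522

−√(2/7) = -0.534522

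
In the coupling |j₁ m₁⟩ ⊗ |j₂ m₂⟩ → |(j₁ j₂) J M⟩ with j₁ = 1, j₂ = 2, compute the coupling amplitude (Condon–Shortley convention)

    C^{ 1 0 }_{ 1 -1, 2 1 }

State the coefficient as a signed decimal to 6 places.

+0.547723  (= +√(3/10))

triangle: 2!×0!×2!/5! = 4/120
(j±m)!: 0!×2!×3!×1!×1!×1! = 12
prefactor² = (2J+1)×Δ×N² = 6/5
  k=2: +1/(2!×0!×0!×1!×0!×1!) = 1/2
Σ = 1/2  ⇒  CG² = 6/5×1/2² = 3/10
CG = +√(3/10) = +0.547723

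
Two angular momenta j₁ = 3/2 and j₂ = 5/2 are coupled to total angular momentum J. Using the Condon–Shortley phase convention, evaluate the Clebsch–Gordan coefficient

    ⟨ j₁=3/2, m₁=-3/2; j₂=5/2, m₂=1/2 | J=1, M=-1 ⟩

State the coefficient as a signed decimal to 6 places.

triangle: 3!×0!×2!/6! = 12/720
(j±m)!: 0!×3!×3!×2!×0!×2! = 144
prefactor² = (2J+1)×Δ×N² = 36/5
  k=3: −1/(3!×0!×0!×0!×0!×2!) = -1/12
Σ = -1/12  ⇒  CG² = 36/5×(-1/12)² = 1/20
CG = −√(1/20) = -0.223607

-0.223607  (= −√(1/20))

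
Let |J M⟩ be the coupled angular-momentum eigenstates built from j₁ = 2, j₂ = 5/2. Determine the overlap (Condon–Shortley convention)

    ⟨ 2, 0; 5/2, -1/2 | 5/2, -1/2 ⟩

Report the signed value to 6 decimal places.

−√(8/35) ≈ -0.478091

√[6·2!2!3!/8! · 2!2!2!3!2!3!] = √(72/35)
  +(−1)^0/∏(0,2,2,2,0,1)! = 1/8  (running 1/8)
  +(−1)^1/∏(1,1,1,1,1,2)! = -1/2  (running -3/8)
  +(−1)^2/∏(2,0,0,0,2,3)! = 1/24  (running -1/3)
⟨..|..⟩ = √(72/35)·(-1/3) = -0.478091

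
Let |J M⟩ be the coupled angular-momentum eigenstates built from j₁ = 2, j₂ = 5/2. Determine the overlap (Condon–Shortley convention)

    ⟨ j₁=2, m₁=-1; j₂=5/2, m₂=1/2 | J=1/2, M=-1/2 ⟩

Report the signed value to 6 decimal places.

−√(2/15) = -0.365148

√[2·4!0!1!/6! · 1!3!3!2!0!1!] = √(24/5)
  +(−1)^3/∏(3,1,0,0,0,1)! = -1/6  (running -1/6)
⟨..|..⟩ = √(24/5)·(-1/6) = -0.365148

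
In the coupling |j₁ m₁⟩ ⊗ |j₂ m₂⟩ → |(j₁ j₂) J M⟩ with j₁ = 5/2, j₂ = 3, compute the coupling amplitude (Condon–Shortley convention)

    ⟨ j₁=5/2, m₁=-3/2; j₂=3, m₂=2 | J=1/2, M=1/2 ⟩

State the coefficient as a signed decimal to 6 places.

+0.487950  (= +√(5/21))

j₁+j₂−J=5  J+j₁−j₂=0  J−j₁+j₂=1  j₁+j₂+J+1=7
(j₁±m₁, j₂±m₂, J±M) = (1,4,5,1,1,0)
P² = 960/7
sum k=4..4:
  [4] +1/24 = 1/24
S = 1/24
C² = P²·S² = 5/21 ; C = +0.487950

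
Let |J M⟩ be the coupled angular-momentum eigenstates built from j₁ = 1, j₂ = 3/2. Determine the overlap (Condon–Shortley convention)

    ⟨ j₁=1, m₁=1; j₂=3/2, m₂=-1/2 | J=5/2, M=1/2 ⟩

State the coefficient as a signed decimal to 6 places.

+0.547723  (= +√(3/10))

√[6·0!2!3!/6! · 2!0!1!2!3!2!] = √(24/5)
  +(−1)^0/∏(0,0,0,1,2,2)! = 1/4  (running 1/4)
⟨..|..⟩ = √(24/5)·(1/4) = +0.547723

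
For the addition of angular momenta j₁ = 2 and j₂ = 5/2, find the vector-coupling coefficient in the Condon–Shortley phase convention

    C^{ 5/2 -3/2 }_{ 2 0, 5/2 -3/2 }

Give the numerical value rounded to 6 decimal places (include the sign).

triangle: 2!×2!×3!/8! = 24/40320
(j±m)!: 2!×2!×1!×4!×1!×4! = 2304
prefactor² = (2J+1)×Δ×N² = 288/35
  k=0: +1/(0!×2!×2!×1!×0!×2!) = 1/8
  k=1: −1/(1!×1!×1!×0!×1!×3!) = -1/6
Σ = -1/24  ⇒  CG² = 288/35×(-1/24)² = 1/70
CG = −√(1/70) = -0.119523

-0.119523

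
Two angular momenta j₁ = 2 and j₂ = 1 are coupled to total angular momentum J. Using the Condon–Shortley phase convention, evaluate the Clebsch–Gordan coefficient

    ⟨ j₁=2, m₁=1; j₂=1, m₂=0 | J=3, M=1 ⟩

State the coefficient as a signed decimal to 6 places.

+√(8/15) = +0.730297

√[7·0!4!2!/7! · 3!1!1!1!4!2!] = √(96/5)
  +(−1)^0/∏(0,0,1,1,3,1)! = 1/6  (running 1/6)
⟨..|..⟩ = √(96/5)·(1/6) = +0.730297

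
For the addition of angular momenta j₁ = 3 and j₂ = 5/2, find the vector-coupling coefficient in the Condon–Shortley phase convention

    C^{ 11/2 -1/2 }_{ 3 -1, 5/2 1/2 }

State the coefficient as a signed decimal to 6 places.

+√(25/77) = +0.569803

j₁+j₂−J=0  J+j₁−j₂=6  J−j₁+j₂=5  j₁+j₂+J+1=12
(j₁±m₁, j₂±m₂, J±M) = (2,4,3,2,5,6)
P² = 8294400/77
sum k=0..0:
  [0] +1/576 = 1/576
S = 1/576
C² = P²·S² = 25/77 ; C = +0.569803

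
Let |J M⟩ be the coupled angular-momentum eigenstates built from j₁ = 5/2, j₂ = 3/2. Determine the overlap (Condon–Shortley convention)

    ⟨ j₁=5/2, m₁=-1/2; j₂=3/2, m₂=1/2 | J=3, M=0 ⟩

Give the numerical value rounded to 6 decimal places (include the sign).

j₁+j₂−J=1  J+j₁−j₂=4  J−j₁+j₂=2  j₁+j₂+J+1=8
(j₁±m₁, j₂±m₂, J±M) = (2,3,2,1,3,3)
P² = 36/5
sum k=0..1:
  [0] +1/12 = 1/12
  [1] −1/4 = -1/4
S = -1/6
C² = P²·S² = 1/5 ; C = -0.447214

−√(1/5) = -0.447214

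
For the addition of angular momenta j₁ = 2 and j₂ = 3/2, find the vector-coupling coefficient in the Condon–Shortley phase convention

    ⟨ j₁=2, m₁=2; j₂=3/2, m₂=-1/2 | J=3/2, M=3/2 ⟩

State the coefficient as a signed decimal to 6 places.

j₁+j₂−J=2  J+j₁−j₂=2  J−j₁+j₂=1  j₁+j₂+J+1=6
(j₁±m₁, j₂±m₂, J±M) = (4,0,1,2,3,0)
P² = 32/5
sum k=0..0:
  [0] +1/4 = 1/4
S = 1/4
C² = P²·S² = 2/5 ; C = +0.632456

+√(2/5) ≈ +0.632456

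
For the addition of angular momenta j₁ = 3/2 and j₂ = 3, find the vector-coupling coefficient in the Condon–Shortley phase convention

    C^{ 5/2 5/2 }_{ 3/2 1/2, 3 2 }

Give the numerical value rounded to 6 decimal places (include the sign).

−√(5/14) ≈ -0.597614

j₁+j₂−J=2  J+j₁−j₂=1  J−j₁+j₂=4  j₁+j₂+J+1=8
(j₁±m₁, j₂±m₂, J±M) = (2,1,5,1,5,0)
P² = 1440/7
sum k=1..1:
  [1] −1/24 = -1/24
S = -1/24
C² = P²·S² = 5/14 ; C = -0.597614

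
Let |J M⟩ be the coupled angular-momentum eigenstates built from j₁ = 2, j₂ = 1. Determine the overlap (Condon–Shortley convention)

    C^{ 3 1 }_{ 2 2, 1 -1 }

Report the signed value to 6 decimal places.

triangle: 0!*4!*2!/7! = 48/5040
(j±m)!: 4!*0!*0!*2!*4!*2! = 2304
prefactor² = (2J+1)*Δ*N² = 768/5
  k=0: +1/(0!*0!*0!*0!*4!*2!) = 1/48
Σ = 1/48  ⇒  CG² = 768/5*1/48² = 1/15
CG = +√(1/15) = +0.258199

+√(1/15) ≈ +0.258199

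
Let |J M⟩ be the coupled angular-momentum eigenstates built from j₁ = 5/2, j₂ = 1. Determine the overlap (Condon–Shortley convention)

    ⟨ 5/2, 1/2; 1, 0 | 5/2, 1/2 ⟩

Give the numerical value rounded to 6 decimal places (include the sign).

+0.169031

√[6·1!4!1!/7! · 3!2!1!1!3!2!] = √(144/35)
  +(−1)^0/∏(0,1,2,1,2,0)! = 1/4  (running 1/4)
  +(−1)^1/∏(1,0,1,0,3,1)! = -1/6  (running 1/12)
⟨..|..⟩ = √(144/35)·(1/12) = +0.169031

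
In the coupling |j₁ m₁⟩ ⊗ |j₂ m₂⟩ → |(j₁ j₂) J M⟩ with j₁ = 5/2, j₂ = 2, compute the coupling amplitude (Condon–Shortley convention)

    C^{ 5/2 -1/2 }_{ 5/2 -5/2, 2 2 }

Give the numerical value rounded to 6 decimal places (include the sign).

+0.462910

√[6·2!3!2!/8! · 0!5!4!0!2!3!] = √(864/7)
  +(−1)^2/∏(2,0,3,2,0,0)! = 1/24  (running 1/24)
⟨..|..⟩ = √(864/7)·(1/24) = +0.462910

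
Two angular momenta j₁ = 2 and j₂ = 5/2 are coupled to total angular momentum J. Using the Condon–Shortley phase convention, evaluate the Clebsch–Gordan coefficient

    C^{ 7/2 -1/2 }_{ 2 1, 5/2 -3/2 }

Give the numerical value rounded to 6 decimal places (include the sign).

+0.619780  (= +√(121/315))

√[8·1!3!4!/9! · 3!1!1!4!3!4!] = √(2304/35)
  +(−1)^0/∏(0,1,1,1,2,3)! = 1/12  (running 1/12)
  +(−1)^1/∏(1,0,0,0,3,4)! = -1/144  (running 11/144)
⟨..|..⟩ = √(2304/35)·(11/144) = +0.619780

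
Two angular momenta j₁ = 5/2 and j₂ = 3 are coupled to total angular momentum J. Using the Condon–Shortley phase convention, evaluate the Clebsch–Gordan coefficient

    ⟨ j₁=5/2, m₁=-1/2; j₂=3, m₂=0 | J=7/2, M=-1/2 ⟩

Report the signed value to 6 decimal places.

j₁+j₂−J=2  J+j₁−j₂=3  J−j₁+j₂=4  j₁+j₂+J+1=10
(j₁±m₁, j₂±m₂, J±M) = (2,3,3,3,3,4)
P² = 6912/175
sum k=0..2:
  [0] +1/72 = 1/72
  [1] −1/8 = -1/8
  [2] +1/24 = 1/24
S = -5/72
C² = P²·S² = 4/21 ; C = -0.436436

−√(4/21) = -0.436436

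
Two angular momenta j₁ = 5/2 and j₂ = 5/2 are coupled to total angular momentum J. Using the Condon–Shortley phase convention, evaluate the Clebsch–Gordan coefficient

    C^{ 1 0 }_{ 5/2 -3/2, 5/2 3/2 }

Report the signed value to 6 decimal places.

triangle: 4!*1!*1!/7! = 24/5040
(j±m)!: 1!*4!*4!*1!*1!*1! = 576
prefactor² = (2J+1)*Δ*N² = 288/35
  k=3: −1/(3!*1!*1!*1!*0!*0!) = -1/6
  k=4: +1/(4!*0!*0!*0!*1!*1!) = 1/24
Σ = -1/8  ⇒  CG² = 288/35*(-1/8)² = 9/70
CG = −√(9/70) = -0.358569

-0.358569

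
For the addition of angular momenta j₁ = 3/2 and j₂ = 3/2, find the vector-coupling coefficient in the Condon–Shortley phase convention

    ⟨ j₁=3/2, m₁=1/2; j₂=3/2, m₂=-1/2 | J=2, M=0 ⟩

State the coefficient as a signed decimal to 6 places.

triangle: 1!×2!×2!/6! = 4/720
(j±m)!: 2!×1!×1!×2!×2!×2! = 16
prefactor² = (2J+1)×Δ×N² = 4/9
  k=0: +1/(0!×1!×1!×1!×1!×1!) = 1
  k=1: −1/(1!×0!×0!×0!×2!×2!) = -1/4
Σ = 3/4  ⇒  CG² = 4/9×3/4² = 1/4
CG = +√(1/4) = +0.500000

+√(1/4) = +0.500000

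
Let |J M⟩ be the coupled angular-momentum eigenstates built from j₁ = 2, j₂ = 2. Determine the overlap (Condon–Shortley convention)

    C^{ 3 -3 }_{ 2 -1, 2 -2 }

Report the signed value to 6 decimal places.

√[7·1!3!3!/8! · 1!3!0!4!0!6!] = √(648)
  +(−1)^0/∏(0,1,3,0,0,3)! = 1/36  (running 1/36)
⟨..|..⟩ = √(648)·(1/36) = +0.707107

+0.707107  (= +√(1/2))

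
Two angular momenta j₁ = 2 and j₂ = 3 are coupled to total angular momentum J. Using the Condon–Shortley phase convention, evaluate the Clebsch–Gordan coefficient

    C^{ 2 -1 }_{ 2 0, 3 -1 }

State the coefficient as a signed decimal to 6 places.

√[5·3!1!3!/8! · 2!2!2!4!1!3!] = √(36/7)
  +(−1)^1/∏(1,2,1,1,0,2)! = -1/4  (running -1/4)
  +(−1)^2/∏(2,1,0,0,1,3)! = 1/12  (running -1/6)
⟨..|..⟩ = √(36/7)·(-1/6) = -0.377964

-0.377964  (= −√(1/7))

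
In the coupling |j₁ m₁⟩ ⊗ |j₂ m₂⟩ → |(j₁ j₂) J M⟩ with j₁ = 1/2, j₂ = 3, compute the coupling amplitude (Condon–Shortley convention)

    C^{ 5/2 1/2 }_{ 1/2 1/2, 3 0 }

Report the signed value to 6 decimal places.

j₁+j₂−J=1  J+j₁−j₂=0  J−j₁+j₂=5  j₁+j₂+J+1=7
(j₁±m₁, j₂±m₂, J±M) = (1,0,3,3,3,2)
P² = 432/7
sum k=0..0:
  [0] +1/12 = 1/12
S = 1/12
C² = P²·S² = 3/7 ; C = +0.654654

+√(3/7) ≈ +0.654654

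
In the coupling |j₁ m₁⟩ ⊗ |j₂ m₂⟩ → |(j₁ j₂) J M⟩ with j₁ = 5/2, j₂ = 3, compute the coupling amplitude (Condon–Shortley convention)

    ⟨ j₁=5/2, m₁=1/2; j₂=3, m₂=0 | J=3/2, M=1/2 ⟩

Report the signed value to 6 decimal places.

j₁+j₂−J=4  J+j₁−j₂=1  J−j₁+j₂=2  j₁+j₂+J+1=8
(j₁±m₁, j₂±m₂, J±M) = (3,2,3,3,2,1)
P² = 144/35
sum k=1..2:
  [1] −1/12 = -1/12
  [2] +1/4 = 1/4
S = 1/6
C² = P²·S² = 4/35 ; C = +0.338062

+√(4/35) ≈ +0.338062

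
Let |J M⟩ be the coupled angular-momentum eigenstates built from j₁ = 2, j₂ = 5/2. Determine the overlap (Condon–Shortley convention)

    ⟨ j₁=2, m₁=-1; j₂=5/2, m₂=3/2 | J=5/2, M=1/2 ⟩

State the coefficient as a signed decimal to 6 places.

+√(6/35) = +0.414039

triangle: 2!·2!·3!/8! = 24/40320
(j±m)!: 1!·3!·4!·1!·3!·2! = 1728
prefactor² = (2J+1)·Δ·N² = 216/35
  k=1: −1/(1!·1!·2!·3!·0!·0!) = -1/12
  k=2: +1/(2!·0!·1!·2!·1!·1!) = 1/4
Σ = 1/6  ⇒  CG² = 216/35·1/6² = 6/35
CG = +√(6/35) = +0.414039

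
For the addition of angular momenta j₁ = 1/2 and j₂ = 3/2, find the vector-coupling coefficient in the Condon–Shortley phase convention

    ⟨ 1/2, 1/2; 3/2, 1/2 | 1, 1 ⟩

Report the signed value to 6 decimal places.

+√(1/4) = +0.500000

j₁+j₂−J=1  J+j₁−j₂=0  J−j₁+j₂=2  j₁+j₂+J+1=4
(j₁±m₁, j₂±m₂, J±M) = (1,0,2,1,2,0)
P² = 1
sum k=0..0:
  [0] +1/2 = 1/2
S = 1/2
C² = P²·S² = 1/4 ; C = +0.500000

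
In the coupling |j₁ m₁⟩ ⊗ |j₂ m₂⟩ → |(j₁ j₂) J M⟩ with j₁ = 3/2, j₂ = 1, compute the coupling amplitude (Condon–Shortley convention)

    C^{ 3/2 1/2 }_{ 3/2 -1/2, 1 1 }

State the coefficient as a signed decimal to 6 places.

triangle: 1!·2!·1!/5! = 2/120
(j±m)!: 1!·2!·2!·0!·2!·1! = 8
prefactor² = (2J+1)·Δ·N² = 8/15
  k=1: −1/(1!·0!·1!·1!·1!·0!) = -1
Σ = -1  ⇒  CG² = 8/15·(-1)² = 8/15
CG = −√(8/15) = -0.730297

−√(8/15) = -0.730297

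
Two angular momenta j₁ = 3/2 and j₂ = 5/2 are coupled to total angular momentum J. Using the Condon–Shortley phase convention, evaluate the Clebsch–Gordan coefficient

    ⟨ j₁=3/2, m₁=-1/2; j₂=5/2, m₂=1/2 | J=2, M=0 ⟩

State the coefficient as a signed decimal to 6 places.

−√(1/14) = -0.267261

triangle: 2!×1!×3!/7! = 12/5040
(j±m)!: 1!×2!×3!×2!×2!×2! = 96
prefactor² = (2J+1)×Δ×N² = 8/7
  k=1: −1/(1!×1!×1!×2!×0!×1!) = -1/2
  k=2: +1/(2!×0!×0!×1!×1!×2!) = 1/4
Σ = -1/4  ⇒  CG² = 8/7×(-1/4)² = 1/14
CG = −√(1/14) = -0.267261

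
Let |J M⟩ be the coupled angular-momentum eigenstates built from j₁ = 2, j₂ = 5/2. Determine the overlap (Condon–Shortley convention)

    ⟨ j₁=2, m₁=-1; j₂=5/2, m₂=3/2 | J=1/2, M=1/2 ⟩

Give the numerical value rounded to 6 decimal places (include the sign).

j₁+j₂−J=4  J+j₁−j₂=0  J−j₁+j₂=1  j₁+j₂+J+1=6
(j₁±m₁, j₂±m₂, J±M) = (1,3,4,1,1,0)
P² = 48/5
sum k=3..3:
  [3] −1/6 = -1/6
S = -1/6
C² = P²·S² = 4/15 ; C = -0.516398

-0.516398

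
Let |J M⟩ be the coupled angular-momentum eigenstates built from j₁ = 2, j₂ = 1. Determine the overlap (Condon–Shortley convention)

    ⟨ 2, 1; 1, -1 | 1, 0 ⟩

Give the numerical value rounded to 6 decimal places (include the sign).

+0.547723  (= +√(3/10))

j₁+j₂−J=2  J+j₁−j₂=2  J−j₁+j₂=0  j₁+j₂+J+1=5
(j₁±m₁, j₂±m₂, J±M) = (3,1,0,2,1,1)
P² = 6/5
sum k=0..0:
  [0] +1/2 = 1/2
S = 1/2
C² = P²·S² = 3/10 ; C = +0.547723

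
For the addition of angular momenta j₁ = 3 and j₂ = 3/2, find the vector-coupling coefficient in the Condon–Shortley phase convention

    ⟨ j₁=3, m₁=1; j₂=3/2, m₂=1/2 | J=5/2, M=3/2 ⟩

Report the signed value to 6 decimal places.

−√(7/20) ≈ -0.591608

√[6·2!4!1!/8! · 4!2!2!1!4!1!] = √(576/35)
  +(−1)^1/∏(1,1,1,1,3,0)! = -1/6  (running -1/6)
  +(−1)^2/∏(2,0,0,0,4,1)! = 1/48  (running -7/48)
⟨..|..⟩ = √(576/35)·(-7/48) = -0.591608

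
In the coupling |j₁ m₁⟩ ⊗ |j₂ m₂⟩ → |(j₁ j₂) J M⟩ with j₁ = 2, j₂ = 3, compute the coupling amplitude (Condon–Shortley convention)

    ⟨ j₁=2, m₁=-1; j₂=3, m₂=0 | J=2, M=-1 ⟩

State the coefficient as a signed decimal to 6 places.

triangle: 3!·1!·3!/8! = 36/40320
(j±m)!: 1!·3!·3!·3!·1!·3! = 1296
prefactor² = (2J+1)·Δ·N² = 81/14
  k=2: +1/(2!·1!·1!·1!·0!·2!) = 1/4
  k=3: −1/(3!·0!·0!·0!·1!·3!) = -1/36
Σ = 2/9  ⇒  CG² = 81/14·2/9² = 2/7
CG = +√(2/7) = +0.534522

+0.534522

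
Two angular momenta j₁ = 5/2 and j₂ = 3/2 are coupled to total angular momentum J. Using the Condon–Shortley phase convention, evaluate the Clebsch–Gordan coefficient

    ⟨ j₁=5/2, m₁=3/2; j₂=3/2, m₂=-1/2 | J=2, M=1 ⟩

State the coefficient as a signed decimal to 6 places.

j₁+j₂−J=2  J+j₁−j₂=3  J−j₁+j₂=1  j₁+j₂+J+1=7
(j₁±m₁, j₂±m₂, J±M) = (4,1,1,2,3,1)
P² = 24/7
sum k=0..1:
  [0] +1/4 = 1/4
  [1] −1/6 = -1/6
S = 1/12
C² = P²·S² = 1/42 ; C = +0.154303

+√(1/42) ≈ +0.154303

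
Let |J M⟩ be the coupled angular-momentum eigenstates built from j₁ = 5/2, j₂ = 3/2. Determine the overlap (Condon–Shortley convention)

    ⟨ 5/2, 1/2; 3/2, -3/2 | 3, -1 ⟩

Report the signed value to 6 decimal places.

+√(9/20) = +0.670820

√[7·1!4!2!/8! · 3!2!0!3!2!4!] = √(144/5)
  +(−1)^0/∏(0,1,2,0,2,2)! = 1/8  (running 1/8)
⟨..|..⟩ = √(144/5)·(1/8) = +0.670820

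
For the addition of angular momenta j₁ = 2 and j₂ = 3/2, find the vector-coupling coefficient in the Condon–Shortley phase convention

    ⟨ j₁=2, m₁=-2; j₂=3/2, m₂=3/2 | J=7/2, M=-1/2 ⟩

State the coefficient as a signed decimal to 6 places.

+0.169031

triangle: 0!*4!*3!/8! = 144/40320
(j±m)!: 0!*4!*3!*0!*3!*4! = 20736
prefactor² = (2J+1)*Δ*N² = 20736/35
  k=0: +1/(0!*0!*4!*3!*0!*0!) = 1/144
Σ = 1/144  ⇒  CG² = 20736/35*1/144² = 1/35
CG = +√(1/35) = +0.169031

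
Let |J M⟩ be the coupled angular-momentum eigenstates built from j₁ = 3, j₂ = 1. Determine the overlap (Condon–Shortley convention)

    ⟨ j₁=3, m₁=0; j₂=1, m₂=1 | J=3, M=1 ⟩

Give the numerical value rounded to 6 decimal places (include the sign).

√[7·1!5!1!/8! · 3!3!2!0!4!2!] = √(72)
  +(−1)^1/∏(1,0,2,1,3,0)! = -1/12  (running -1/12)
⟨..|..⟩ = √(72)·(-1/12) = -0.707107

−√(1/2) = -0.707107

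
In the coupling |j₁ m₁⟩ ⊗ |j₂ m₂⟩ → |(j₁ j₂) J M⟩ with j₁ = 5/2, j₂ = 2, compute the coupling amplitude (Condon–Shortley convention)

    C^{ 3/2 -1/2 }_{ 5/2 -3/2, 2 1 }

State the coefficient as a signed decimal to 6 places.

+√(2/105) ≈ +0.138013

j₁+j₂−J=3  J+j₁−j₂=2  J−j₁+j₂=1  j₁+j₂+J+1=7
(j₁±m₁, j₂±m₂, J±M) = (1,4,3,1,1,2)
P² = 96/35
sum k=2..3:
  [2] +1/4 = 1/4
  [3] −1/6 = -1/6
S = 1/12
C² = P²·S² = 2/105 ; C = +0.138013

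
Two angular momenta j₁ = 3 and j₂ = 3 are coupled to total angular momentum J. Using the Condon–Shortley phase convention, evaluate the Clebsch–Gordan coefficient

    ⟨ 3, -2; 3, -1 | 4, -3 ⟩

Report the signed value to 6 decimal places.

-0.301511  (= −√(1/11))

j₁+j₂−J=2  J+j₁−j₂=4  J−j₁+j₂=4  j₁+j₂+J+1=11
(j₁±m₁, j₂±m₂, J±M) = (1,5,2,4,1,7)
P² = 82944/11
sum k=1..2:
  [1] −1/144 = -1/144
  [2] +1/288 = 1/288
S = -1/288
C² = P²·S² = 1/11 ; C = -0.301511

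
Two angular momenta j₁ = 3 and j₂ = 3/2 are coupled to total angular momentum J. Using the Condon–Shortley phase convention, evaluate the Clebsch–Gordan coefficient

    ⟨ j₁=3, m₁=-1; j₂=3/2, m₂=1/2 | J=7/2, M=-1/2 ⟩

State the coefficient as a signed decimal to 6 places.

√[8·1!5!2!/9! · 2!4!2!1!3!4!] = √(512/7)
  +(−1)^0/∏(0,1,4,2,1,0)! = 1/48  (running 1/48)
  +(−1)^1/∏(1,0,3,1,2,1)! = -1/12  (running -1/16)
⟨..|..⟩ = √(512/7)·(-1/16) = -0.534522

−√(2/7) = -0.534522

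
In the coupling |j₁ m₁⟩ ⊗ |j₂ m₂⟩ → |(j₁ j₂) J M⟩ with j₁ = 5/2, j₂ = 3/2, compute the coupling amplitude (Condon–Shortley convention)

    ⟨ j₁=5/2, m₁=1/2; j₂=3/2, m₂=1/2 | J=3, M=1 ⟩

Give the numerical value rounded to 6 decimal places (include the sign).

−√(1/60) ≈ -0.129099

√[7·1!4!2!/8! · 3!2!2!1!4!2!] = √(48/5)
  +(−1)^0/∏(0,1,2,2,2,0)! = 1/8  (running 1/8)
  +(−1)^1/∏(1,0,1,1,3,1)! = -1/6  (running -1/24)
⟨..|..⟩ = √(48/5)·(-1/24) = -0.129099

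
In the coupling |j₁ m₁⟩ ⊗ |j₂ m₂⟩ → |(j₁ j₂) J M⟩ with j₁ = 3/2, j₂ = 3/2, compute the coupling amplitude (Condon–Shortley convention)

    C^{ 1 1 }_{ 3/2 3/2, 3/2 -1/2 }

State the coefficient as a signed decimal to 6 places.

j₁+j₂−J=2  J+j₁−j₂=1  J−j₁+j₂=1  j₁+j₂+J+1=5
(j₁±m₁, j₂±m₂, J±M) = (3,0,1,2,2,0)
P² = 6/5
sum k=0..0:
  [0] +1/2 = 1/2
S = 1/2
C² = P²·S² = 3/10 ; C = +0.547723

+√(3/10) ≈ +0.547723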